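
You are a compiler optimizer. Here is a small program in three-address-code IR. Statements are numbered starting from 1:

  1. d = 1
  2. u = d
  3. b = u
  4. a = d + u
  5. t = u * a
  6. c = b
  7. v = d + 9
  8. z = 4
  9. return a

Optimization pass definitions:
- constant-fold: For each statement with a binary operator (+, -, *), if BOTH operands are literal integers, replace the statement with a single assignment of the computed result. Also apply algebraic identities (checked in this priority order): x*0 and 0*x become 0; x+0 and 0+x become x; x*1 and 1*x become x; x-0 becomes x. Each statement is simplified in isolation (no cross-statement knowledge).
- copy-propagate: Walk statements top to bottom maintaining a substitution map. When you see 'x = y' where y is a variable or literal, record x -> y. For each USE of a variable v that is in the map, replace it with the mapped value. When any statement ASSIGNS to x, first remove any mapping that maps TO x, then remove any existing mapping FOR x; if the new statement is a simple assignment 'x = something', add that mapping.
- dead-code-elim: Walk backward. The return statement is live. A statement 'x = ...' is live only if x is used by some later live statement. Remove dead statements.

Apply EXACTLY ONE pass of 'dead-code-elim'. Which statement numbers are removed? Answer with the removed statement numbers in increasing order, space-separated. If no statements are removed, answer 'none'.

Answer: 3 5 6 7 8

Derivation:
Backward liveness scan:
Stmt 1 'd = 1': KEEP (d is live); live-in = []
Stmt 2 'u = d': KEEP (u is live); live-in = ['d']
Stmt 3 'b = u': DEAD (b not in live set ['d', 'u'])
Stmt 4 'a = d + u': KEEP (a is live); live-in = ['d', 'u']
Stmt 5 't = u * a': DEAD (t not in live set ['a'])
Stmt 6 'c = b': DEAD (c not in live set ['a'])
Stmt 7 'v = d + 9': DEAD (v not in live set ['a'])
Stmt 8 'z = 4': DEAD (z not in live set ['a'])
Stmt 9 'return a': KEEP (return); live-in = ['a']
Removed statement numbers: [3, 5, 6, 7, 8]
Surviving IR:
  d = 1
  u = d
  a = d + u
  return a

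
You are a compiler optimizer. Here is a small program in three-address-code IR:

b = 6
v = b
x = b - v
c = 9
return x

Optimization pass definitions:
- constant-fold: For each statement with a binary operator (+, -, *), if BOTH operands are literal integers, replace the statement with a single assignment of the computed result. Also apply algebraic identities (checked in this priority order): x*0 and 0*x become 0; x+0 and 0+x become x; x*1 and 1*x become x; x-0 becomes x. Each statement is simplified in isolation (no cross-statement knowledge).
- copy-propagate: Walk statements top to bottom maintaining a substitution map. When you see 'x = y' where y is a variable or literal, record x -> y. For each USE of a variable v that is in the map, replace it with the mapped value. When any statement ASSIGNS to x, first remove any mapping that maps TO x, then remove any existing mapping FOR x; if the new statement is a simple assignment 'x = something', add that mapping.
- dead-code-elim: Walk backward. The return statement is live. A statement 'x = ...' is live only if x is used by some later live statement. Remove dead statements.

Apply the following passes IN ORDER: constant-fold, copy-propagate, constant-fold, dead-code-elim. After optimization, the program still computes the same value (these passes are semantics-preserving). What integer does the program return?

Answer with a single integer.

Answer: 0

Derivation:
Initial IR:
  b = 6
  v = b
  x = b - v
  c = 9
  return x
After constant-fold (5 stmts):
  b = 6
  v = b
  x = b - v
  c = 9
  return x
After copy-propagate (5 stmts):
  b = 6
  v = 6
  x = 6 - 6
  c = 9
  return x
After constant-fold (5 stmts):
  b = 6
  v = 6
  x = 0
  c = 9
  return x
After dead-code-elim (2 stmts):
  x = 0
  return x
Evaluate:
  b = 6  =>  b = 6
  v = b  =>  v = 6
  x = b - v  =>  x = 0
  c = 9  =>  c = 9
  return x = 0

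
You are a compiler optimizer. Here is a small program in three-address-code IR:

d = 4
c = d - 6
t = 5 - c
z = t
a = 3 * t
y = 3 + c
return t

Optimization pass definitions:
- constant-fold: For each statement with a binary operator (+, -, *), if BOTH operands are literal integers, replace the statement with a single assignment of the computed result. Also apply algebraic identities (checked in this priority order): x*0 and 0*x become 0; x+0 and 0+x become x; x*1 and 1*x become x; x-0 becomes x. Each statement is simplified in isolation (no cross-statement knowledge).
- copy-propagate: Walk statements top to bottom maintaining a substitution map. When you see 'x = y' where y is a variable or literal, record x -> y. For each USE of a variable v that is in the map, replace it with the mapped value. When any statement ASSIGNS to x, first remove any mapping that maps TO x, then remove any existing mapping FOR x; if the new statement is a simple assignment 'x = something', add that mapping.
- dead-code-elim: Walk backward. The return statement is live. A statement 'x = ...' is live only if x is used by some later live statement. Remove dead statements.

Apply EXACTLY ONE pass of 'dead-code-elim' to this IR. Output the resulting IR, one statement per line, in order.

Answer: d = 4
c = d - 6
t = 5 - c
return t

Derivation:
Applying dead-code-elim statement-by-statement:
  [7] return t  -> KEEP (return); live=['t']
  [6] y = 3 + c  -> DEAD (y not live)
  [5] a = 3 * t  -> DEAD (a not live)
  [4] z = t  -> DEAD (z not live)
  [3] t = 5 - c  -> KEEP; live=['c']
  [2] c = d - 6  -> KEEP; live=['d']
  [1] d = 4  -> KEEP; live=[]
Result (4 stmts):
  d = 4
  c = d - 6
  t = 5 - c
  return t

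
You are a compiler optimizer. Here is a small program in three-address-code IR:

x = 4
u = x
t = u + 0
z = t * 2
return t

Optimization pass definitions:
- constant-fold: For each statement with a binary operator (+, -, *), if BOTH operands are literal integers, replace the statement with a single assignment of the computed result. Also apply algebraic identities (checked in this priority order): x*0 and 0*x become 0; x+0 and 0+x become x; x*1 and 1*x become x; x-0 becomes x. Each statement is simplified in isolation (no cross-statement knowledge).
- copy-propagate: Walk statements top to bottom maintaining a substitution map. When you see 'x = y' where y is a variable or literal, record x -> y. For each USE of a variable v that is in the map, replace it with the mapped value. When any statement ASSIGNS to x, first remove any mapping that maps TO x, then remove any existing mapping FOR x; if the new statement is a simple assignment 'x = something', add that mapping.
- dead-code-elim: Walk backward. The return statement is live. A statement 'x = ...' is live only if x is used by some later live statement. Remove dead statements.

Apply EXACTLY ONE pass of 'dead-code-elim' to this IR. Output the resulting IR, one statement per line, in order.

Answer: x = 4
u = x
t = u + 0
return t

Derivation:
Applying dead-code-elim statement-by-statement:
  [5] return t  -> KEEP (return); live=['t']
  [4] z = t * 2  -> DEAD (z not live)
  [3] t = u + 0  -> KEEP; live=['u']
  [2] u = x  -> KEEP; live=['x']
  [1] x = 4  -> KEEP; live=[]
Result (4 stmts):
  x = 4
  u = x
  t = u + 0
  return t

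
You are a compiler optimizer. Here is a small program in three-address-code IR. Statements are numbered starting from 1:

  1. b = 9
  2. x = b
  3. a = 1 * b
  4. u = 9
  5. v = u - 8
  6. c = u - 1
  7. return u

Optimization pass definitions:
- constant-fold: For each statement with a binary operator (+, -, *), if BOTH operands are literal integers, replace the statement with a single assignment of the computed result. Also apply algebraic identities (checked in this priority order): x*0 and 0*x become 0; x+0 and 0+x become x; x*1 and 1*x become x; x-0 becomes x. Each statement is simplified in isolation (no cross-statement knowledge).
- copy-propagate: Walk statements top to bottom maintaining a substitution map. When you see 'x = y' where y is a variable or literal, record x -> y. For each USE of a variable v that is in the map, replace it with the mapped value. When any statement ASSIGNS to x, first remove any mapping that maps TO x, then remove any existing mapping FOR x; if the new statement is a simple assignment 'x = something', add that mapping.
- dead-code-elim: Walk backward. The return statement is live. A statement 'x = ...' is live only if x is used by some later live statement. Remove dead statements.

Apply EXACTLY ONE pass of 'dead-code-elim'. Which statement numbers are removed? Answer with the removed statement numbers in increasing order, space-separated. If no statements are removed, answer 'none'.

Answer: 1 2 3 5 6

Derivation:
Backward liveness scan:
Stmt 1 'b = 9': DEAD (b not in live set [])
Stmt 2 'x = b': DEAD (x not in live set [])
Stmt 3 'a = 1 * b': DEAD (a not in live set [])
Stmt 4 'u = 9': KEEP (u is live); live-in = []
Stmt 5 'v = u - 8': DEAD (v not in live set ['u'])
Stmt 6 'c = u - 1': DEAD (c not in live set ['u'])
Stmt 7 'return u': KEEP (return); live-in = ['u']
Removed statement numbers: [1, 2, 3, 5, 6]
Surviving IR:
  u = 9
  return u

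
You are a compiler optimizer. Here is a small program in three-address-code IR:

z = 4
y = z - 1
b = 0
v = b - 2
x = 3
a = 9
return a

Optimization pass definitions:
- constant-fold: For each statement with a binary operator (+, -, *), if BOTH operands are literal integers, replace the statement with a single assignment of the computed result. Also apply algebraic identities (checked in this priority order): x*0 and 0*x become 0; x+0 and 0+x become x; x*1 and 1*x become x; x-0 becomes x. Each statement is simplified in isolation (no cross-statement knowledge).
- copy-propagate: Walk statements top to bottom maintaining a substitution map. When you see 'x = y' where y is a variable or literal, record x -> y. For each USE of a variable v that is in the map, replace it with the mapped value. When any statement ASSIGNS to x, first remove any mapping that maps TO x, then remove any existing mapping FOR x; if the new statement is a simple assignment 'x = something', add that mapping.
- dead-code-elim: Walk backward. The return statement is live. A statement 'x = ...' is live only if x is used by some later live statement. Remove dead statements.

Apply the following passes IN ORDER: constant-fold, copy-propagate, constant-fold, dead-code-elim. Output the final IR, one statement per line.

Initial IR:
  z = 4
  y = z - 1
  b = 0
  v = b - 2
  x = 3
  a = 9
  return a
After constant-fold (7 stmts):
  z = 4
  y = z - 1
  b = 0
  v = b - 2
  x = 3
  a = 9
  return a
After copy-propagate (7 stmts):
  z = 4
  y = 4 - 1
  b = 0
  v = 0 - 2
  x = 3
  a = 9
  return 9
After constant-fold (7 stmts):
  z = 4
  y = 3
  b = 0
  v = -2
  x = 3
  a = 9
  return 9
After dead-code-elim (1 stmts):
  return 9

Answer: return 9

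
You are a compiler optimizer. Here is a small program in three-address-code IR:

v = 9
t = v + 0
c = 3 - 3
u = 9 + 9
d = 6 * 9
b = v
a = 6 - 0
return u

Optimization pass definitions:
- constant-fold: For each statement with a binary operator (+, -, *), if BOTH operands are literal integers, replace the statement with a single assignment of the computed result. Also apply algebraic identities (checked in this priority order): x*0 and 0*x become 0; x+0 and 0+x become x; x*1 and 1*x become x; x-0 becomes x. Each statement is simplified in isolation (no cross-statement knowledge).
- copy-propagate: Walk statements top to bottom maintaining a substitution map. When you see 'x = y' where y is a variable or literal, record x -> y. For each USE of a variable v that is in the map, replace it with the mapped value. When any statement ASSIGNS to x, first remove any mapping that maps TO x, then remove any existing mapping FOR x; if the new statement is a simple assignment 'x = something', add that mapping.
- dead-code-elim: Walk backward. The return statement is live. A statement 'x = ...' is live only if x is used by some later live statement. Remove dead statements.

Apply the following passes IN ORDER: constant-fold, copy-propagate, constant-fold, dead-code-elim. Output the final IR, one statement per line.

Initial IR:
  v = 9
  t = v + 0
  c = 3 - 3
  u = 9 + 9
  d = 6 * 9
  b = v
  a = 6 - 0
  return u
After constant-fold (8 stmts):
  v = 9
  t = v
  c = 0
  u = 18
  d = 54
  b = v
  a = 6
  return u
After copy-propagate (8 stmts):
  v = 9
  t = 9
  c = 0
  u = 18
  d = 54
  b = 9
  a = 6
  return 18
After constant-fold (8 stmts):
  v = 9
  t = 9
  c = 0
  u = 18
  d = 54
  b = 9
  a = 6
  return 18
After dead-code-elim (1 stmts):
  return 18

Answer: return 18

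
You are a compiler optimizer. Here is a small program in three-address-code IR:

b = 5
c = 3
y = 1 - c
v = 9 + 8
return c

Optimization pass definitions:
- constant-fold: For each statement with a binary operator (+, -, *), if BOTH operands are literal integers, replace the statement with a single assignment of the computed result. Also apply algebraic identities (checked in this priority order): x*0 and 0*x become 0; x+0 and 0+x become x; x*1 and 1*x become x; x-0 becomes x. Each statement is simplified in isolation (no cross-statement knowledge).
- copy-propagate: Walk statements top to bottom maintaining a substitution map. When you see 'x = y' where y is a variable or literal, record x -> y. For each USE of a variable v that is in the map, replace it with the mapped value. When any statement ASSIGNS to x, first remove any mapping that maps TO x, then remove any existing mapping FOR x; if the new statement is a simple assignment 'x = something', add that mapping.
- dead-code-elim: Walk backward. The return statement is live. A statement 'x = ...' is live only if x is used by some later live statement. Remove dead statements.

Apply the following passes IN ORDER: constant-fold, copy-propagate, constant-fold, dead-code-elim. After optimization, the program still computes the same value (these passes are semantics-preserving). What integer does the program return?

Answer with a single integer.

Initial IR:
  b = 5
  c = 3
  y = 1 - c
  v = 9 + 8
  return c
After constant-fold (5 stmts):
  b = 5
  c = 3
  y = 1 - c
  v = 17
  return c
After copy-propagate (5 stmts):
  b = 5
  c = 3
  y = 1 - 3
  v = 17
  return 3
After constant-fold (5 stmts):
  b = 5
  c = 3
  y = -2
  v = 17
  return 3
After dead-code-elim (1 stmts):
  return 3
Evaluate:
  b = 5  =>  b = 5
  c = 3  =>  c = 3
  y = 1 - c  =>  y = -2
  v = 9 + 8  =>  v = 17
  return c = 3

Answer: 3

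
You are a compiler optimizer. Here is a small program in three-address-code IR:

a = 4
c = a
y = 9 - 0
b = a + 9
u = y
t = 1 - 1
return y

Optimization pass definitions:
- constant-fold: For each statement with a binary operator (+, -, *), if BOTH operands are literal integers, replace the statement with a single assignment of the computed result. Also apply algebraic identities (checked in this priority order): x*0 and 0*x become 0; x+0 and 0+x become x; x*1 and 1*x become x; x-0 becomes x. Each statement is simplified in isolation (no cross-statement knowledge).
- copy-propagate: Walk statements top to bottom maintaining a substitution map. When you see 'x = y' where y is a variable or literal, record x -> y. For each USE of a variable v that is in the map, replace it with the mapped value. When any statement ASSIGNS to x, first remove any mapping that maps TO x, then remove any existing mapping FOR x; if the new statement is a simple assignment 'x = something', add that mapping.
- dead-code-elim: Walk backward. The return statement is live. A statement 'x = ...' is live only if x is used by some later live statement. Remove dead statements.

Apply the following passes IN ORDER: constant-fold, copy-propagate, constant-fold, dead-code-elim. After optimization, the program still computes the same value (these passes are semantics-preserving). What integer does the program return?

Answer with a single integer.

Answer: 9

Derivation:
Initial IR:
  a = 4
  c = a
  y = 9 - 0
  b = a + 9
  u = y
  t = 1 - 1
  return y
After constant-fold (7 stmts):
  a = 4
  c = a
  y = 9
  b = a + 9
  u = y
  t = 0
  return y
After copy-propagate (7 stmts):
  a = 4
  c = 4
  y = 9
  b = 4 + 9
  u = 9
  t = 0
  return 9
After constant-fold (7 stmts):
  a = 4
  c = 4
  y = 9
  b = 13
  u = 9
  t = 0
  return 9
After dead-code-elim (1 stmts):
  return 9
Evaluate:
  a = 4  =>  a = 4
  c = a  =>  c = 4
  y = 9 - 0  =>  y = 9
  b = a + 9  =>  b = 13
  u = y  =>  u = 9
  t = 1 - 1  =>  t = 0
  return y = 9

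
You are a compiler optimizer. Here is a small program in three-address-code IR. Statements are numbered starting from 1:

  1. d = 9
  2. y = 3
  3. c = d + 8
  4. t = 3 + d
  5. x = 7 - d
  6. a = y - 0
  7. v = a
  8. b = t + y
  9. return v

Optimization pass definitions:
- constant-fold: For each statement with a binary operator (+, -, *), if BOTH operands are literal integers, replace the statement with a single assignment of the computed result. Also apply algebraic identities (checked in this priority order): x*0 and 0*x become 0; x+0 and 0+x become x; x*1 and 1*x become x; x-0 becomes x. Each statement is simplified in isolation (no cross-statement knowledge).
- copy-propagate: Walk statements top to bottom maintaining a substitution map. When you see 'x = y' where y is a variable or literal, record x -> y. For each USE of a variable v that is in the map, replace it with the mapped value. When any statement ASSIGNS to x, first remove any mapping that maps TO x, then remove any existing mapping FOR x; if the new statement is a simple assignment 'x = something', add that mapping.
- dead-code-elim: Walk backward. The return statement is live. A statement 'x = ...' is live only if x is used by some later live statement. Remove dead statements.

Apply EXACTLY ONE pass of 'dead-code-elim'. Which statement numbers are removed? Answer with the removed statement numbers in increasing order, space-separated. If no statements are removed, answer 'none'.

Answer: 1 3 4 5 8

Derivation:
Backward liveness scan:
Stmt 1 'd = 9': DEAD (d not in live set [])
Stmt 2 'y = 3': KEEP (y is live); live-in = []
Stmt 3 'c = d + 8': DEAD (c not in live set ['y'])
Stmt 4 't = 3 + d': DEAD (t not in live set ['y'])
Stmt 5 'x = 7 - d': DEAD (x not in live set ['y'])
Stmt 6 'a = y - 0': KEEP (a is live); live-in = ['y']
Stmt 7 'v = a': KEEP (v is live); live-in = ['a']
Stmt 8 'b = t + y': DEAD (b not in live set ['v'])
Stmt 9 'return v': KEEP (return); live-in = ['v']
Removed statement numbers: [1, 3, 4, 5, 8]
Surviving IR:
  y = 3
  a = y - 0
  v = a
  return v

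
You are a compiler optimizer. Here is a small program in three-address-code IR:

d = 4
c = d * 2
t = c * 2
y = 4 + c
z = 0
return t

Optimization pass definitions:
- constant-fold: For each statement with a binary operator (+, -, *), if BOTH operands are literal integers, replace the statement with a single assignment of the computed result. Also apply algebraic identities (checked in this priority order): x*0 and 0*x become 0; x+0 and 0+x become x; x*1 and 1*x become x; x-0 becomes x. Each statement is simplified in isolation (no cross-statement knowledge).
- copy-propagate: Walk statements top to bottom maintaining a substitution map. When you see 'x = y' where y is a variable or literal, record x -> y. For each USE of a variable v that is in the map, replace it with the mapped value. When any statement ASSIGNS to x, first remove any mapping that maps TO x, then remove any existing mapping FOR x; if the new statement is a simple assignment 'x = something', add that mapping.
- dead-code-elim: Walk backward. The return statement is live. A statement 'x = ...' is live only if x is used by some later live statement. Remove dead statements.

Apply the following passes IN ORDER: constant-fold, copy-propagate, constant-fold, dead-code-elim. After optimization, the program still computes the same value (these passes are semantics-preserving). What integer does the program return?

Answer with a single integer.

Answer: 16

Derivation:
Initial IR:
  d = 4
  c = d * 2
  t = c * 2
  y = 4 + c
  z = 0
  return t
After constant-fold (6 stmts):
  d = 4
  c = d * 2
  t = c * 2
  y = 4 + c
  z = 0
  return t
After copy-propagate (6 stmts):
  d = 4
  c = 4 * 2
  t = c * 2
  y = 4 + c
  z = 0
  return t
After constant-fold (6 stmts):
  d = 4
  c = 8
  t = c * 2
  y = 4 + c
  z = 0
  return t
After dead-code-elim (3 stmts):
  c = 8
  t = c * 2
  return t
Evaluate:
  d = 4  =>  d = 4
  c = d * 2  =>  c = 8
  t = c * 2  =>  t = 16
  y = 4 + c  =>  y = 12
  z = 0  =>  z = 0
  return t = 16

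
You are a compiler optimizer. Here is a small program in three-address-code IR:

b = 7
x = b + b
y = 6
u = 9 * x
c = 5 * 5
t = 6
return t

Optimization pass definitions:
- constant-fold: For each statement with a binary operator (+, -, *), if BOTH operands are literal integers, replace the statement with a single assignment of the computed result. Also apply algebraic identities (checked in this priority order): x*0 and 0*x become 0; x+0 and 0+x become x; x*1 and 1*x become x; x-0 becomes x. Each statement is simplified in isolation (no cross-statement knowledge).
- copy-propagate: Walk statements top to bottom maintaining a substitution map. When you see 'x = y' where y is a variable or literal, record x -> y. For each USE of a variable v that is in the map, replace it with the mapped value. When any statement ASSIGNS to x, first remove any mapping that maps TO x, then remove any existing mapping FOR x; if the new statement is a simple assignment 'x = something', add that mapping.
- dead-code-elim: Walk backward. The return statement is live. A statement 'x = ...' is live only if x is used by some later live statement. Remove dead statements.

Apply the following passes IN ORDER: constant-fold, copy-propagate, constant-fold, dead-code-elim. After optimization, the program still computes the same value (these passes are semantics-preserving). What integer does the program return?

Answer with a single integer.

Answer: 6

Derivation:
Initial IR:
  b = 7
  x = b + b
  y = 6
  u = 9 * x
  c = 5 * 5
  t = 6
  return t
After constant-fold (7 stmts):
  b = 7
  x = b + b
  y = 6
  u = 9 * x
  c = 25
  t = 6
  return t
After copy-propagate (7 stmts):
  b = 7
  x = 7 + 7
  y = 6
  u = 9 * x
  c = 25
  t = 6
  return 6
After constant-fold (7 stmts):
  b = 7
  x = 14
  y = 6
  u = 9 * x
  c = 25
  t = 6
  return 6
After dead-code-elim (1 stmts):
  return 6
Evaluate:
  b = 7  =>  b = 7
  x = b + b  =>  x = 14
  y = 6  =>  y = 6
  u = 9 * x  =>  u = 126
  c = 5 * 5  =>  c = 25
  t = 6  =>  t = 6
  return t = 6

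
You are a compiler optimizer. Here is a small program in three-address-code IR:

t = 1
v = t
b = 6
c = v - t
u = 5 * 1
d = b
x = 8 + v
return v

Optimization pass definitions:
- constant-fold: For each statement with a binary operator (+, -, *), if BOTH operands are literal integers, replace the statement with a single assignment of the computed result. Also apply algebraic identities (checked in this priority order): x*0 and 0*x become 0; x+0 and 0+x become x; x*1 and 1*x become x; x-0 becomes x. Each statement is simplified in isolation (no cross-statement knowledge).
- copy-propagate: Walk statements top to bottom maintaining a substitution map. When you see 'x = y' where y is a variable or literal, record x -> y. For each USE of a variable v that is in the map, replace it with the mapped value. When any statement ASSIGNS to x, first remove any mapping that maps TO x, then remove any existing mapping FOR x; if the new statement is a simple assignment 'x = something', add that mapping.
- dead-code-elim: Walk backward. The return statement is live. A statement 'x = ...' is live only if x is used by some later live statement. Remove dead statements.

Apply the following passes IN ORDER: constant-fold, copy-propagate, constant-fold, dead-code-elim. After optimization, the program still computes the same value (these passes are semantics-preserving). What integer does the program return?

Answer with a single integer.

Answer: 1

Derivation:
Initial IR:
  t = 1
  v = t
  b = 6
  c = v - t
  u = 5 * 1
  d = b
  x = 8 + v
  return v
After constant-fold (8 stmts):
  t = 1
  v = t
  b = 6
  c = v - t
  u = 5
  d = b
  x = 8 + v
  return v
After copy-propagate (8 stmts):
  t = 1
  v = 1
  b = 6
  c = 1 - 1
  u = 5
  d = 6
  x = 8 + 1
  return 1
After constant-fold (8 stmts):
  t = 1
  v = 1
  b = 6
  c = 0
  u = 5
  d = 6
  x = 9
  return 1
After dead-code-elim (1 stmts):
  return 1
Evaluate:
  t = 1  =>  t = 1
  v = t  =>  v = 1
  b = 6  =>  b = 6
  c = v - t  =>  c = 0
  u = 5 * 1  =>  u = 5
  d = b  =>  d = 6
  x = 8 + v  =>  x = 9
  return v = 1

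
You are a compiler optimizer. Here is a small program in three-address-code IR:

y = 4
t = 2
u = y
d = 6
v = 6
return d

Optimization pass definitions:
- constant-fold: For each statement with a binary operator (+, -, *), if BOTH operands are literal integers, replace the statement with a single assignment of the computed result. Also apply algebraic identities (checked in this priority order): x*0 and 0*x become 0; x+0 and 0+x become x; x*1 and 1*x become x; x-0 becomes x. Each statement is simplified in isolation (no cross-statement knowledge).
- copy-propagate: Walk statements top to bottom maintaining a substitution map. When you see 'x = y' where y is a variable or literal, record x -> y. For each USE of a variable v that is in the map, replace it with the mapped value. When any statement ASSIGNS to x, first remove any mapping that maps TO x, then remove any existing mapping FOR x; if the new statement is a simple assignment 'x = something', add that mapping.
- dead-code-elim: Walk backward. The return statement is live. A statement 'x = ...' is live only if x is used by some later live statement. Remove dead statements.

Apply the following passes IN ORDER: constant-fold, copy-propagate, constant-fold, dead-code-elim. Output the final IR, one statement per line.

Answer: return 6

Derivation:
Initial IR:
  y = 4
  t = 2
  u = y
  d = 6
  v = 6
  return d
After constant-fold (6 stmts):
  y = 4
  t = 2
  u = y
  d = 6
  v = 6
  return d
After copy-propagate (6 stmts):
  y = 4
  t = 2
  u = 4
  d = 6
  v = 6
  return 6
After constant-fold (6 stmts):
  y = 4
  t = 2
  u = 4
  d = 6
  v = 6
  return 6
After dead-code-elim (1 stmts):
  return 6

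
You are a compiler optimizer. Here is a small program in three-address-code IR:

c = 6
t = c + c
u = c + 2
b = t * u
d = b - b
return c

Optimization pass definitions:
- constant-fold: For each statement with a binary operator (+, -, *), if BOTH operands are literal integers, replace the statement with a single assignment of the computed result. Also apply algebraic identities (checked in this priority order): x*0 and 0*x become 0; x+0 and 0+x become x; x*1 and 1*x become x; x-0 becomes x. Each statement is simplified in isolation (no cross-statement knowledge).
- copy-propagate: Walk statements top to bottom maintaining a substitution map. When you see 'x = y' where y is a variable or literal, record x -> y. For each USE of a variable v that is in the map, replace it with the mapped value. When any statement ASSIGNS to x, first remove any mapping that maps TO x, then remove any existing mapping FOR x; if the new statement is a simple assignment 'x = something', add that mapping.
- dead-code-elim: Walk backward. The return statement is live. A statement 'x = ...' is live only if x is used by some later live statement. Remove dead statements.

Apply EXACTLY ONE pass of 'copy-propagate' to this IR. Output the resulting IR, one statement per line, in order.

Applying copy-propagate statement-by-statement:
  [1] c = 6  (unchanged)
  [2] t = c + c  -> t = 6 + 6
  [3] u = c + 2  -> u = 6 + 2
  [4] b = t * u  (unchanged)
  [5] d = b - b  (unchanged)
  [6] return c  -> return 6
Result (6 stmts):
  c = 6
  t = 6 + 6
  u = 6 + 2
  b = t * u
  d = b - b
  return 6

Answer: c = 6
t = 6 + 6
u = 6 + 2
b = t * u
d = b - b
return 6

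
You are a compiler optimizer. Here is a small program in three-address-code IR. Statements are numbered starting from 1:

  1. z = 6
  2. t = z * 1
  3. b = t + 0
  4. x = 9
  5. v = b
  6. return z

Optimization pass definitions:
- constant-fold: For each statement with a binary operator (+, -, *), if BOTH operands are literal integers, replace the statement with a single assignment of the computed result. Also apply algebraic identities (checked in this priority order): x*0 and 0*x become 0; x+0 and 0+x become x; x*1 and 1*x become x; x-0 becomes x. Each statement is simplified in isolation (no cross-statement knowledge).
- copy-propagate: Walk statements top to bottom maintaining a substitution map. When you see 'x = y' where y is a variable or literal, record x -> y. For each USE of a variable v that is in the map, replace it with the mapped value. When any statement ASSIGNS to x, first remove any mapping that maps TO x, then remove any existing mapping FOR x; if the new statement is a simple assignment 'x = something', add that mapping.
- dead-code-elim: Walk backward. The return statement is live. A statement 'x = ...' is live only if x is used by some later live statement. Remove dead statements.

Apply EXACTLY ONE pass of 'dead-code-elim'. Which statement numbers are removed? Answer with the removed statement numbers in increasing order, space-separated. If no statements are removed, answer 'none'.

Answer: 2 3 4 5

Derivation:
Backward liveness scan:
Stmt 1 'z = 6': KEEP (z is live); live-in = []
Stmt 2 't = z * 1': DEAD (t not in live set ['z'])
Stmt 3 'b = t + 0': DEAD (b not in live set ['z'])
Stmt 4 'x = 9': DEAD (x not in live set ['z'])
Stmt 5 'v = b': DEAD (v not in live set ['z'])
Stmt 6 'return z': KEEP (return); live-in = ['z']
Removed statement numbers: [2, 3, 4, 5]
Surviving IR:
  z = 6
  return z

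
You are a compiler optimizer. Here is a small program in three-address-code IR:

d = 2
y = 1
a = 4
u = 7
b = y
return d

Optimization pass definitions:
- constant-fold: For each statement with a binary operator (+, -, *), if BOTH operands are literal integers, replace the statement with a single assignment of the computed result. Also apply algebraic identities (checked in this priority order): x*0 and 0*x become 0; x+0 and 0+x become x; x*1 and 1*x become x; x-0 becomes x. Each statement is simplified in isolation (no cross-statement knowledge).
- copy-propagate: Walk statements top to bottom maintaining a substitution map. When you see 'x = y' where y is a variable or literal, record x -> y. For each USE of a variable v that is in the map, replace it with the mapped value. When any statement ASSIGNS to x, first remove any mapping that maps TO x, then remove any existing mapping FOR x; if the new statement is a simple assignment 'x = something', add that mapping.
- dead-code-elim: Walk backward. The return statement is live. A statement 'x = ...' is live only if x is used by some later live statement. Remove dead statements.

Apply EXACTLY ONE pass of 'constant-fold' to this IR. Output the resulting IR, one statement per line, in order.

Applying constant-fold statement-by-statement:
  [1] d = 2  (unchanged)
  [2] y = 1  (unchanged)
  [3] a = 4  (unchanged)
  [4] u = 7  (unchanged)
  [5] b = y  (unchanged)
  [6] return d  (unchanged)
Result (6 stmts):
  d = 2
  y = 1
  a = 4
  u = 7
  b = y
  return d

Answer: d = 2
y = 1
a = 4
u = 7
b = y
return d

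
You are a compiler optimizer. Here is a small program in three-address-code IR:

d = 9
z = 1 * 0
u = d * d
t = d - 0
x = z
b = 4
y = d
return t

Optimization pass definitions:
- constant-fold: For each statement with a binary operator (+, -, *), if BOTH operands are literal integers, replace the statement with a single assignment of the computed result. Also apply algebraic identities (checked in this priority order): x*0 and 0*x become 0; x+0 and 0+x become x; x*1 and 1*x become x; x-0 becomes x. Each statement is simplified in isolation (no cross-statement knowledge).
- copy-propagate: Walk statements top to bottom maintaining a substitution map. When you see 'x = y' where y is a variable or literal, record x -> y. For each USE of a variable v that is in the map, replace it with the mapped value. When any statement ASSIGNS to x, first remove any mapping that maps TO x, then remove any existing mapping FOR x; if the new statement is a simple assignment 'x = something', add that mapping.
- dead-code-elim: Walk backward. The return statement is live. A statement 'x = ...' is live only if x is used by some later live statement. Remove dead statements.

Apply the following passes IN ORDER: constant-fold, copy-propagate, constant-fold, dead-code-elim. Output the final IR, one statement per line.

Initial IR:
  d = 9
  z = 1 * 0
  u = d * d
  t = d - 0
  x = z
  b = 4
  y = d
  return t
After constant-fold (8 stmts):
  d = 9
  z = 0
  u = d * d
  t = d
  x = z
  b = 4
  y = d
  return t
After copy-propagate (8 stmts):
  d = 9
  z = 0
  u = 9 * 9
  t = 9
  x = 0
  b = 4
  y = 9
  return 9
After constant-fold (8 stmts):
  d = 9
  z = 0
  u = 81
  t = 9
  x = 0
  b = 4
  y = 9
  return 9
After dead-code-elim (1 stmts):
  return 9

Answer: return 9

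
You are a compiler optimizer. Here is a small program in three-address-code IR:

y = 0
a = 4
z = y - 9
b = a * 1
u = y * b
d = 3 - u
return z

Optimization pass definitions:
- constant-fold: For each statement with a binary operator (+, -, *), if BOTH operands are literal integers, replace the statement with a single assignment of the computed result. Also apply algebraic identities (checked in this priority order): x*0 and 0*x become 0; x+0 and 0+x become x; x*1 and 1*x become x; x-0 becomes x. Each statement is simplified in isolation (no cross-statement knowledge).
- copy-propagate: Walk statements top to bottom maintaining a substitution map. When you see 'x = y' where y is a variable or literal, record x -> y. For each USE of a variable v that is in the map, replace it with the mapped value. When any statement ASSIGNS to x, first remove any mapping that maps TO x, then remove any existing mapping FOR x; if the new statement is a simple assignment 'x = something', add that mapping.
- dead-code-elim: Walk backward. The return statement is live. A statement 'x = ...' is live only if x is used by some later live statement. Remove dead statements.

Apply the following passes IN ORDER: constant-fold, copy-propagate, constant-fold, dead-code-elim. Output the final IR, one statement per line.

Answer: z = -9
return z

Derivation:
Initial IR:
  y = 0
  a = 4
  z = y - 9
  b = a * 1
  u = y * b
  d = 3 - u
  return z
After constant-fold (7 stmts):
  y = 0
  a = 4
  z = y - 9
  b = a
  u = y * b
  d = 3 - u
  return z
After copy-propagate (7 stmts):
  y = 0
  a = 4
  z = 0 - 9
  b = 4
  u = 0 * 4
  d = 3 - u
  return z
After constant-fold (7 stmts):
  y = 0
  a = 4
  z = -9
  b = 4
  u = 0
  d = 3 - u
  return z
After dead-code-elim (2 stmts):
  z = -9
  return z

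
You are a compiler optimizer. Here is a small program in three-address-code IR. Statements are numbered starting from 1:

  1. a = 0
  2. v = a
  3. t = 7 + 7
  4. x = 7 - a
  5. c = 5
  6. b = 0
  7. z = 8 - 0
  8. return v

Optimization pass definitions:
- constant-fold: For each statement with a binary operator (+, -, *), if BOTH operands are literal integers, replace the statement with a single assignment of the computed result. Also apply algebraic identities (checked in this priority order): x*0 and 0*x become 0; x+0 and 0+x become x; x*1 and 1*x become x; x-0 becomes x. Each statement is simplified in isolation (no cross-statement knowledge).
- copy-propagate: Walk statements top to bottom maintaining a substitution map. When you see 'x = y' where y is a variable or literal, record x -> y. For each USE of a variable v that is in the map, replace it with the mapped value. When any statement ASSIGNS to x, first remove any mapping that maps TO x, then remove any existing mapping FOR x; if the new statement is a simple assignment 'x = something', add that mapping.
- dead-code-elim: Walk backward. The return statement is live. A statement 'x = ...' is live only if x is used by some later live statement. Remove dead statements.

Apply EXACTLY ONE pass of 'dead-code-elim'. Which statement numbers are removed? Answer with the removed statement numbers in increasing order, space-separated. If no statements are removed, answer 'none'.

Backward liveness scan:
Stmt 1 'a = 0': KEEP (a is live); live-in = []
Stmt 2 'v = a': KEEP (v is live); live-in = ['a']
Stmt 3 't = 7 + 7': DEAD (t not in live set ['v'])
Stmt 4 'x = 7 - a': DEAD (x not in live set ['v'])
Stmt 5 'c = 5': DEAD (c not in live set ['v'])
Stmt 6 'b = 0': DEAD (b not in live set ['v'])
Stmt 7 'z = 8 - 0': DEAD (z not in live set ['v'])
Stmt 8 'return v': KEEP (return); live-in = ['v']
Removed statement numbers: [3, 4, 5, 6, 7]
Surviving IR:
  a = 0
  v = a
  return v

Answer: 3 4 5 6 7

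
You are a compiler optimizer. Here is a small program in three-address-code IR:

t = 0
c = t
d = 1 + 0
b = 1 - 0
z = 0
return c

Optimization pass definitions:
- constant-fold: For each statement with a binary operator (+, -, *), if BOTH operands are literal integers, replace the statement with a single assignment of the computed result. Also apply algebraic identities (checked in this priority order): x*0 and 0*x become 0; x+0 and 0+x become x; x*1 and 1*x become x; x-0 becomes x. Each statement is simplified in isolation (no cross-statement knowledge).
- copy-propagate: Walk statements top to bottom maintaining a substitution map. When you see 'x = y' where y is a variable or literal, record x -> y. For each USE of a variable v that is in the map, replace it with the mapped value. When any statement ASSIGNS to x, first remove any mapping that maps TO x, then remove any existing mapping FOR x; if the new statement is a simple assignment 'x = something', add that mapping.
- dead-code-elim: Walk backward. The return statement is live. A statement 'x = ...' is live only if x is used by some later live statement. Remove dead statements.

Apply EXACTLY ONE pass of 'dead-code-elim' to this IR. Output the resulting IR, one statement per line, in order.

Applying dead-code-elim statement-by-statement:
  [6] return c  -> KEEP (return); live=['c']
  [5] z = 0  -> DEAD (z not live)
  [4] b = 1 - 0  -> DEAD (b not live)
  [3] d = 1 + 0  -> DEAD (d not live)
  [2] c = t  -> KEEP; live=['t']
  [1] t = 0  -> KEEP; live=[]
Result (3 stmts):
  t = 0
  c = t
  return c

Answer: t = 0
c = t
return c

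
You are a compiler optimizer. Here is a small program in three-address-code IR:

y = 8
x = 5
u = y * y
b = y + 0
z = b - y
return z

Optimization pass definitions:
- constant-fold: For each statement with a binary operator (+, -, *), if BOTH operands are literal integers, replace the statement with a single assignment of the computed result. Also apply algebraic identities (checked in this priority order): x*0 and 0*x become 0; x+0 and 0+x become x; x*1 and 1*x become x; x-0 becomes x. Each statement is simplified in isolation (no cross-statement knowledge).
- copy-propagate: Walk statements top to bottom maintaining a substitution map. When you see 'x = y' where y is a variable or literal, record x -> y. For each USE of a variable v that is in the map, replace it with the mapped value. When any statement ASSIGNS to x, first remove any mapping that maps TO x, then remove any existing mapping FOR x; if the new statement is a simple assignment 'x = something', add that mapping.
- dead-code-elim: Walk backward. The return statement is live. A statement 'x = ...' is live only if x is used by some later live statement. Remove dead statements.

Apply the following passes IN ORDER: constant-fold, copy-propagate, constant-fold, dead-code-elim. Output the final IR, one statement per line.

Initial IR:
  y = 8
  x = 5
  u = y * y
  b = y + 0
  z = b - y
  return z
After constant-fold (6 stmts):
  y = 8
  x = 5
  u = y * y
  b = y
  z = b - y
  return z
After copy-propagate (6 stmts):
  y = 8
  x = 5
  u = 8 * 8
  b = 8
  z = 8 - 8
  return z
After constant-fold (6 stmts):
  y = 8
  x = 5
  u = 64
  b = 8
  z = 0
  return z
After dead-code-elim (2 stmts):
  z = 0
  return z

Answer: z = 0
return z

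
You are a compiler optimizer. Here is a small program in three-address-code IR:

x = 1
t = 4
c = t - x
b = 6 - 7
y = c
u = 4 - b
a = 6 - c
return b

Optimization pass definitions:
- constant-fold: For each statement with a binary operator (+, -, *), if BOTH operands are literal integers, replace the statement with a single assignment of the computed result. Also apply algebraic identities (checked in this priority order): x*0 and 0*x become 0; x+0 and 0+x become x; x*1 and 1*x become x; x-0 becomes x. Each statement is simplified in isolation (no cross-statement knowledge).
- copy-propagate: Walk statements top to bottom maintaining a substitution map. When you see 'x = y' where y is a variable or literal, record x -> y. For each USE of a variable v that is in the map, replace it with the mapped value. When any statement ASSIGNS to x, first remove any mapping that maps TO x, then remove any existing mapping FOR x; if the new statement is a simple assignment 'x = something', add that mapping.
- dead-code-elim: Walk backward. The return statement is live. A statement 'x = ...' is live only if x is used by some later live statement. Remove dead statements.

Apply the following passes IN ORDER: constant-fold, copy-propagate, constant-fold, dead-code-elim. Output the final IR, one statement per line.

Answer: return -1

Derivation:
Initial IR:
  x = 1
  t = 4
  c = t - x
  b = 6 - 7
  y = c
  u = 4 - b
  a = 6 - c
  return b
After constant-fold (8 stmts):
  x = 1
  t = 4
  c = t - x
  b = -1
  y = c
  u = 4 - b
  a = 6 - c
  return b
After copy-propagate (8 stmts):
  x = 1
  t = 4
  c = 4 - 1
  b = -1
  y = c
  u = 4 - -1
  a = 6 - c
  return -1
After constant-fold (8 stmts):
  x = 1
  t = 4
  c = 3
  b = -1
  y = c
  u = 5
  a = 6 - c
  return -1
After dead-code-elim (1 stmts):
  return -1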